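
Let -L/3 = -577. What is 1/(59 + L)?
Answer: 1/1790 ≈ 0.00055866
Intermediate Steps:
L = 1731 (L = -3*(-577) = 1731)
1/(59 + L) = 1/(59 + 1731) = 1/1790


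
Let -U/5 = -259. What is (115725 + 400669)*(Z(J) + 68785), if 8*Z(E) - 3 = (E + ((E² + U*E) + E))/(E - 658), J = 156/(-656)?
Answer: 2515406481850006891/70815856 ≈ 3.5520e+10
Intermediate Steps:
U = 1295 (U = -5*(-259) = 1295)
J = -39/164 (J = 156*(-1/656) = -39/164 ≈ -0.23780)
Z(E) = 3/8 + (E² + 1297*E)/(8*(-658 + E)) (Z(E) = 3/8 + ((E + ((E² + 1295*E) + E))/(E - 658))/8 = 3/8 + ((E + (E² + 1296*E))/(-658 + E))/8 = 3/8 + ((E² + 1297*E)/(-658 + E))/8 = 3/8 + (E² + 1297*E)/(8*(-658 + E)))
(115725 + 400669)*(Z(J) + 68785) = (115725 + 400669)*((-1974 + (-39/164)² + 1300*(-39/164))/(8*(-658 - 39/164)) + 68785) = 516394*((-1974 + 1521/26896 - 12675/41)/(8*(-107951/164)) + 68785) = 516394*((⅛)*(-164/107951)*(-61405983/26896) + 68785) = 516394*(61405983/141631712 + 68785) = 516394*(9742198715903/141631712) = 2515406481850006891/70815856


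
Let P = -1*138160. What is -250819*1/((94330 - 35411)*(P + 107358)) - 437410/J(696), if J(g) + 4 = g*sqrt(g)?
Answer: -1929193593/381924732497 - 14442*sqrt(174)/7997 ≈ -23.827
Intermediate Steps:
J(g) = -4 + g**(3/2) (J(g) = -4 + g*sqrt(g) = -4 + g**(3/2))
P = -138160
-250819*1/((94330 - 35411)*(P + 107358)) - 437410/J(696) = -250819*1/((-138160 + 107358)*(94330 - 35411)) - 437410/(-4 + 696**(3/2)) = -250819/(58919*(-30802)) - 437410/(-4 + 1392*sqrt(174)) = -250819/(-1814823038) - 437410/(-4 + 1392*sqrt(174)) = -250819*(-1/1814823038) - 437410/(-4 + 1392*sqrt(174)) = 13201/95517002 - 437410/(-4 + 1392*sqrt(174))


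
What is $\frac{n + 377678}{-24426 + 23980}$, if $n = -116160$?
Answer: $- \frac{130759}{223} \approx -586.36$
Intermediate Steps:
$\frac{n + 377678}{-24426 + 23980} = \frac{-116160 + 377678}{-24426 + 23980} = \frac{261518}{-446} = 261518 \left(- \frac{1}{446}\right) = - \frac{130759}{223}$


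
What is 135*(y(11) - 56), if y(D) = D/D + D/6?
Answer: -14355/2 ≈ -7177.5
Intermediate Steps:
y(D) = 1 + D/6 (y(D) = 1 + D*(1/6) = 1 + D/6)
135*(y(11) - 56) = 135*((1 + (1/6)*11) - 56) = 135*((1 + 11/6) - 56) = 135*(17/6 - 56) = 135*(-319/6) = -14355/2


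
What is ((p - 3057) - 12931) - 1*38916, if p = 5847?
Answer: -49057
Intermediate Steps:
((p - 3057) - 12931) - 1*38916 = ((5847 - 3057) - 12931) - 1*38916 = (2790 - 12931) - 38916 = -10141 - 38916 = -49057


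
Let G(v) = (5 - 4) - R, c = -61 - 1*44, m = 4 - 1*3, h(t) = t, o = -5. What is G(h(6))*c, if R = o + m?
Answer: -525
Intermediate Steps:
m = 1 (m = 4 - 3 = 1)
c = -105 (c = -61 - 44 = -105)
R = -4 (R = -5 + 1 = -4)
G(v) = 5 (G(v) = (5 - 4) - 1*(-4) = 1 + 4 = 5)
G(h(6))*c = 5*(-105) = -525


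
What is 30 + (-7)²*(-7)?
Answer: -313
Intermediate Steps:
30 + (-7)²*(-7) = 30 + 49*(-7) = 30 - 343 = -313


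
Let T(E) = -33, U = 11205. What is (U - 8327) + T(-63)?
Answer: 2845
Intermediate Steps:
(U - 8327) + T(-63) = (11205 - 8327) - 33 = 2878 - 33 = 2845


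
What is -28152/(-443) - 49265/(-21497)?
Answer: 627007939/9523171 ≈ 65.840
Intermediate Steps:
-28152/(-443) - 49265/(-21497) = -28152*(-1/443) - 49265*(-1/21497) = 28152/443 + 49265/21497 = 627007939/9523171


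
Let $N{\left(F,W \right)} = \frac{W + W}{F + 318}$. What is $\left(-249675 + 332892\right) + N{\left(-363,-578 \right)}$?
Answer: $\frac{3745921}{45} \approx 83243.0$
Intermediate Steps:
$N{\left(F,W \right)} = \frac{2 W}{318 + F}$
$\left(-249675 + 332892\right) + N{\left(-363,-578 \right)} = \left(-249675 + 332892\right) + 2 \left(-578\right) \frac{1}{318 - 363} = 83217 + 2 \left(-578\right) \frac{1}{-45} = 83217 + 2 \left(-578\right) \left(- \frac{1}{45}\right) = 83217 + \frac{1156}{45} = \frac{3745921}{45}$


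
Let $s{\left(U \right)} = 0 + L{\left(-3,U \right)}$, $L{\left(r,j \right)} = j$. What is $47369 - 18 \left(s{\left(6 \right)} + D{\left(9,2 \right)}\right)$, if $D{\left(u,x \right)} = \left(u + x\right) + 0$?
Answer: $47063$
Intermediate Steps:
$D{\left(u,x \right)} = u + x$
$s{\left(U \right)} = U$ ($s{\left(U \right)} = 0 + U = U$)
$47369 - 18 \left(s{\left(6 \right)} + D{\left(9,2 \right)}\right) = 47369 - 18 \left(6 + \left(9 + 2\right)\right) = 47369 - 18 \left(6 + 11\right) = 47369 - 306 = 47063$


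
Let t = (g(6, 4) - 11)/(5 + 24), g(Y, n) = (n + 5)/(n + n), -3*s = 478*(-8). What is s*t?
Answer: -37762/87 ≈ -434.05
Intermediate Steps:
s = 3824/3 (s = -478*(-8)/3 = -⅓*(-3824) = 3824/3 ≈ 1274.7)
g(Y, n) = (5 + n)/(2*n) (g(Y, n) = (5 + n)/((2*n)) = (5 + n)*(1/(2*n)) = (5 + n)/(2*n))
t = -79/232 (t = ((½)*(5 + 4)/4 - 11)/(5 + 24) = ((½)*(¼)*9 - 11)/29 = (9/8 - 11)*(1/29) = -79/8*1/29 = -79/232 ≈ -0.34052)
s*t = (3824/3)*(-79/232) = -37762/87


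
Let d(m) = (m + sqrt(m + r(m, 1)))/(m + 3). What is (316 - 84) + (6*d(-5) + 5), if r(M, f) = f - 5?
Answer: 252 - 9*I ≈ 252.0 - 9.0*I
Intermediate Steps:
r(M, f) = -5 + f
d(m) = (m + sqrt(-4 + m))/(3 + m) (d(m) = (m + sqrt(m + (-5 + 1)))/(m + 3) = (m + sqrt(m - 4))/(3 + m) = (m + sqrt(-4 + m))/(3 + m))
(316 - 84) + (6*d(-5) + 5) = (316 - 84) + (6*((-5 + sqrt(-4 - 5))/(3 - 5)) + 5) = 232 + (6*((-5 + sqrt(-9))/(-2)) + 5) = 232 + (6*(-(-5 + 3*I)/2) + 5) = 232 + (6*(5/2 - 3*I/2) + 5) = 232 + ((15 - 9*I) + 5) = 232 + (20 - 9*I) = 252 - 9*I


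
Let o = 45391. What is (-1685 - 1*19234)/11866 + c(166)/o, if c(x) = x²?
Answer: -622554833/538609606 ≈ -1.1559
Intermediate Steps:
(-1685 - 1*19234)/11866 + c(166)/o = (-1685 - 1*19234)/11866 + 166²/45391 = (-1685 - 19234)*(1/11866) + 27556*(1/45391) = -20919*1/11866 + 27556/45391 = -20919/11866 + 27556/45391 = -622554833/538609606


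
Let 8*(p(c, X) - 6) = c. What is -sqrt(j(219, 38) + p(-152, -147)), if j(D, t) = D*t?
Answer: -sqrt(8309) ≈ -91.154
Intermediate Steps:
p(c, X) = 6 + c/8
-sqrt(j(219, 38) + p(-152, -147)) = -sqrt(219*38 + (6 + (1/8)*(-152))) = -sqrt(8322 + (6 - 19)) = -sqrt(8322 - 13) = -sqrt(8309)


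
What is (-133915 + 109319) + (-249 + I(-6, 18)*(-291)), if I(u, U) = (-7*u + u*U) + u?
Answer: -3893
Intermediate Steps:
I(u, U) = -6*u + U*u (I(u, U) = (-7*u + U*u) + u = -6*u + U*u)
(-133915 + 109319) + (-249 + I(-6, 18)*(-291)) = (-133915 + 109319) + (-249 - 6*(-6 + 18)*(-291)) = -24596 + (-249 - 6*12*(-291)) = -24596 + (-249 - 72*(-291)) = -24596 + (-249 + 20952) = -24596 + 20703 = -3893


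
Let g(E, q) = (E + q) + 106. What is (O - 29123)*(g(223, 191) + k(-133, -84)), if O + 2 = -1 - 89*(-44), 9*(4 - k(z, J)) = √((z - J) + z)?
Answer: -13210040 + 25210*I*√182/9 ≈ -1.321e+7 + 37789.0*I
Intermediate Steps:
k(z, J) = 4 - √(-J + 2*z)/9 (k(z, J) = 4 - √((z - J) + z)/9 = 4 - √(-J + 2*z)/9)
g(E, q) = 106 + E + q
O = 3913 (O = -2 + (-1 - 89*(-44)) = -2 + (-1 + 3916) = -2 + 3915 = 3913)
(O - 29123)*(g(223, 191) + k(-133, -84)) = (3913 - 29123)*((106 + 223 + 191) + (4 - √(-1*(-84) + 2*(-133))/9)) = -25210*(520 + (4 - √(84 - 266)/9)) = -25210*(520 + (4 - I*√182/9)) = -25210*(524 - I*√182/9) = -13210040 + 25210*I*√182/9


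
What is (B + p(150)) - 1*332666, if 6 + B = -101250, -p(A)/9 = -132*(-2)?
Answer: -436298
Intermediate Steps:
p(A) = -2376 (p(A) = -(-1188)*(-2) = -9*264 = -2376)
B = -101256 (B = -6 - 101250 = -101256)
(B + p(150)) - 1*332666 = (-101256 - 2376) - 1*332666 = -103632 - 332666 = -436298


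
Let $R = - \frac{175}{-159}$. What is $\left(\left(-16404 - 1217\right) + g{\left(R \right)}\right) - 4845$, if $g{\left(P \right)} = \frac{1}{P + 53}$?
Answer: $- \frac{193252373}{8602} \approx -22466.0$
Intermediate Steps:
$R = \frac{175}{159}$ ($R = \left(-175\right) \left(- \frac{1}{159}\right) = \frac{175}{159} \approx 1.1006$)
$g{\left(P \right)} = \frac{1}{53 + P}$
$\left(\left(-16404 - 1217\right) + g{\left(R \right)}\right) - 4845 = \left(\left(-16404 - 1217\right) + \frac{1}{53 + \frac{175}{159}}\right) - 4845 = \left(\left(-16404 - 1217\right) + \frac{1}{\frac{8602}{159}}\right) - 4845 = \left(-17621 + \frac{159}{8602}\right) - 4845 = - \frac{151575683}{8602} - 4845 = - \frac{193252373}{8602}$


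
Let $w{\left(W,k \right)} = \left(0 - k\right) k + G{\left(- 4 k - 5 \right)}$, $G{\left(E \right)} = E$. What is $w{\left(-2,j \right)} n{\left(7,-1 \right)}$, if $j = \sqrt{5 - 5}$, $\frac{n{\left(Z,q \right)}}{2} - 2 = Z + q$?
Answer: $-80$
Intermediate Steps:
$n{\left(Z,q \right)} = 4 + 2 Z + 2 q$ ($n{\left(Z,q \right)} = 4 + 2 \left(Z + q\right) = 4 + \left(2 Z + 2 q\right) = 4 + 2 Z + 2 q$)
$j = 0$ ($j = \sqrt{0} = 0$)
$w{\left(W,k \right)} = -5 - k^{2} - 4 k$ ($w{\left(W,k \right)} = \left(0 - k\right) k - \left(5 + 4 k\right) = - k k - \left(5 + 4 k\right) = - k^{2} - \left(5 + 4 k\right) = -5 - k^{2} - 4 k$)
$w{\left(-2,j \right)} n{\left(7,-1 \right)} = \left(-5 - 0^{2} - 0\right) \left(4 + 2 \cdot 7 + 2 \left(-1\right)\right) = \left(-5 - 0 + 0\right) \left(4 + 14 - 2\right) = \left(-5 + 0 + 0\right) 16 = \left(-5\right) 16 = -80$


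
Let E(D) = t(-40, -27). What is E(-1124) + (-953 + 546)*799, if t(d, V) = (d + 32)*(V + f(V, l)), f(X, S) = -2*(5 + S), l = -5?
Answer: -324977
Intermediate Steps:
f(X, S) = -10 - 2*S
t(d, V) = V*(32 + d) (t(d, V) = (d + 32)*(V + (-10 - 2*(-5))) = (32 + d)*(V + (-10 + 10)) = (32 + d)*(V + 0) = (32 + d)*V = V*(32 + d))
E(D) = 216 (E(D) = -27*(32 - 40) = -27*(-8) = 216)
E(-1124) + (-953 + 546)*799 = 216 + (-953 + 546)*799 = 216 - 407*799 = 216 - 325193 = -324977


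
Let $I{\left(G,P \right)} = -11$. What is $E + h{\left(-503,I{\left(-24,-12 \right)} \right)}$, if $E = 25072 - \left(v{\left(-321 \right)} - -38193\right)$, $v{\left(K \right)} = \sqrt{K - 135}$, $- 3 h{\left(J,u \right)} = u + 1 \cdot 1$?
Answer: $- \frac{39353}{3} - 2 i \sqrt{114} \approx -13118.0 - 21.354 i$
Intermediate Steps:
$h{\left(J,u \right)} = - \frac{1}{3} - \frac{u}{3}$ ($h{\left(J,u \right)} = - \frac{u + 1 \cdot 1}{3} = - \frac{u + 1}{3} = - \frac{1 + u}{3} = - \frac{1}{3} - \frac{u}{3}$)
$v{\left(K \right)} = \sqrt{-135 + K}$
$E = -13121 - 2 i \sqrt{114}$ ($E = 25072 - \left(\sqrt{-135 - 321} - -38193\right) = 25072 - \left(\sqrt{-456} + 38193\right) = 25072 - \left(2 i \sqrt{114} + 38193\right) = 25072 - \left(38193 + 2 i \sqrt{114}\right) = -13121 - 2 i \sqrt{114} \approx -13121.0 - 21.354 i$)
$E + h{\left(-503,I{\left(-24,-12 \right)} \right)} = \left(-13121 - 2 i \sqrt{114}\right) - - \frac{10}{3} = \left(-13121 - 2 i \sqrt{114}\right) + \left(- \frac{1}{3} + \frac{11}{3}\right) = \left(-13121 - 2 i \sqrt{114}\right) + \frac{10}{3} = - \frac{39353}{3} - 2 i \sqrt{114}$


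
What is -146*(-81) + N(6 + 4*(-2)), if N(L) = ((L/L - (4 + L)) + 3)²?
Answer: 11830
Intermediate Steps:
N(L) = L² (N(L) = ((1 + (-4 - L)) + 3)² = ((-3 - L) + 3)² = (-L)² = L²)
-146*(-81) + N(6 + 4*(-2)) = -146*(-81) + (6 + 4*(-2))² = 11826 + (6 - 8)² = 11826 + (-2)² = 11826 + 4 = 11830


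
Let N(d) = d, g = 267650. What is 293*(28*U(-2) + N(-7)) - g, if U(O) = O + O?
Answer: -302517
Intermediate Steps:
U(O) = 2*O
293*(28*U(-2) + N(-7)) - g = 293*(28*(2*(-2)) - 7) - 1*267650 = 293*(28*(-4) - 7) - 267650 = 293*(-112 - 7) - 267650 = 293*(-119) - 267650 = -34867 - 267650 = -302517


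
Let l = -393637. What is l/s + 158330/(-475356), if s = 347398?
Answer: -30265154389/20642215461 ≈ -1.4662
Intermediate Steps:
l/s + 158330/(-475356) = -393637/347398 + 158330/(-475356) = -393637*1/347398 + 158330*(-1/475356) = -393637/347398 - 79165/237678 = -30265154389/20642215461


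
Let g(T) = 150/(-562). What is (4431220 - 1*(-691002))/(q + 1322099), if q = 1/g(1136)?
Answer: 192083325/49578572 ≈ 3.8743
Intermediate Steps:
g(T) = -75/281 (g(T) = 150*(-1/562) = -75/281)
q = -281/75 (q = 1/(-75/281) = -281/75 ≈ -3.7467)
(4431220 - 1*(-691002))/(q + 1322099) = (4431220 - 1*(-691002))/(-281/75 + 1322099) = (4431220 + 691002)/(99157144/75) = 5122222*(75/99157144) = 192083325/49578572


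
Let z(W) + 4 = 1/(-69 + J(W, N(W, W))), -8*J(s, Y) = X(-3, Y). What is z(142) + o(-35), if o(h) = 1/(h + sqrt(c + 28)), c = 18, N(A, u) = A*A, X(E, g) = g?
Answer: -24607787/6106041 - sqrt(46)/1179 ≈ -4.0358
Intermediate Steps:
N(A, u) = A**2
J(s, Y) = -Y/8
z(W) = -4 + 1/(-69 - W**2/8)
o(h) = 1/(h + sqrt(46)) (o(h) = 1/(h + sqrt(18 + 28)) = 1/(h + sqrt(46)))
z(142) + o(-35) = 4*(-554 - 1*142**2)/(552 + 142**2) + 1/(-35 + sqrt(46)) = 4*(-554 - 1*20164)/(552 + 20164) + 1/(-35 + sqrt(46)) = 4*(-554 - 20164)/20716 + 1/(-35 + sqrt(46)) = 4*(1/20716)*(-20718) + 1/(-35 + sqrt(46)) = -20718/5179 + 1/(-35 + sqrt(46))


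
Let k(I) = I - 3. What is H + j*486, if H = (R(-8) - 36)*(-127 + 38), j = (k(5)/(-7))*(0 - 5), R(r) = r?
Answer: 32272/7 ≈ 4610.3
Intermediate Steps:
k(I) = -3 + I
j = 10/7 (j = ((-3 + 5)/(-7))*(0 - 5) = (2*(-⅐))*(-5) = -2/7*(-5) = 10/7 ≈ 1.4286)
H = 3916 (H = (-8 - 36)*(-127 + 38) = -44*(-89) = 3916)
H + j*486 = 3916 + (10/7)*486 = 3916 + 4860/7 = 32272/7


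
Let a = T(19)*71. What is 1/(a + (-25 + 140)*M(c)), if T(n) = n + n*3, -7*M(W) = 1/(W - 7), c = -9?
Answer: 112/604467 ≈ 0.00018529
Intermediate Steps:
M(W) = -1/(7*(-7 + W)) (M(W) = -1/(7*(W - 7)) = -1/(7*(-7 + W)))
T(n) = 4*n (T(n) = n + 3*n = 4*n)
a = 5396 (a = (4*19)*71 = 76*71 = 5396)
1/(a + (-25 + 140)*M(c)) = 1/(5396 + (-25 + 140)*(-1/(-49 + 7*(-9)))) = 1/(5396 + 115*(-1/(-49 - 63))) = 1/(5396 + 115*(-1/(-112))) = 1/(5396 + 115*(-1*(-1/112))) = 1/(5396 + 115*(1/112)) = 1/(5396 + 115/112) = 1/(604467/112) = 112/604467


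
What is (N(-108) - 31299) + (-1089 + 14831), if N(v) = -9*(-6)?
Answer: -17503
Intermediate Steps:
N(v) = 54
(N(-108) - 31299) + (-1089 + 14831) = (54 - 31299) + (-1089 + 14831) = -31245 + 13742 = -17503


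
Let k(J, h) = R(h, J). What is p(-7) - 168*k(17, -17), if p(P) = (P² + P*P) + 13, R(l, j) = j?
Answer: -2745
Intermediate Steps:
k(J, h) = J
p(P) = 13 + 2*P² (p(P) = (P² + P²) + 13 = 2*P² + 13 = 13 + 2*P²)
p(-7) - 168*k(17, -17) = (13 + 2*(-7)²) - 168*17 = (13 + 2*49) - 2856 = (13 + 98) - 2856 = 111 - 2856 = -2745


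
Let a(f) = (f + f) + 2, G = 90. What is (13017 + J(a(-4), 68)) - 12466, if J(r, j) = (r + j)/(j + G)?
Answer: 43560/79 ≈ 551.39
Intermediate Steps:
a(f) = 2 + 2*f (a(f) = 2*f + 2 = 2 + 2*f)
J(r, j) = (j + r)/(90 + j) (J(r, j) = (r + j)/(j + 90) = (j + r)/(90 + j))
(13017 + J(a(-4), 68)) - 12466 = (13017 + (68 + (2 + 2*(-4)))/(90 + 68)) - 12466 = (13017 + (68 + (2 - 8))/158) - 12466 = (13017 + (68 - 6)/158) - 12466 = (13017 + (1/158)*62) - 12466 = (13017 + 31/79) - 12466 = 1028374/79 - 12466 = 43560/79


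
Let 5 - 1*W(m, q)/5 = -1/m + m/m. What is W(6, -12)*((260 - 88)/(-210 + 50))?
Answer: -1075/48 ≈ -22.396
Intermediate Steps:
W(m, q) = 20 + 5/m (W(m, q) = 25 - 5*(-1/m + m/m) = 25 - 5*(-1/m + 1) = 25 - 5*(1 - 1/m) = 25 + (-5 + 5/m) = 20 + 5/m)
W(6, -12)*((260 - 88)/(-210 + 50)) = (20 + 5/6)*((260 - 88)/(-210 + 50)) = (20 + 5*(1/6))*(172/(-160)) = (20 + 5/6)*(172*(-1/160)) = (125/6)*(-43/40) = -1075/48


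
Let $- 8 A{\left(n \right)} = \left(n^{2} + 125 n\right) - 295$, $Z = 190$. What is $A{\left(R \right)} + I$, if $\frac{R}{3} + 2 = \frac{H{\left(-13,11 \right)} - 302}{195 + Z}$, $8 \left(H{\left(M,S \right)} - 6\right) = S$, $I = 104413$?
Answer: $\frac{7936010634999}{75891200} \approx 1.0457 \cdot 10^{5}$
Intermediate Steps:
$H{\left(M,S \right)} = 6 + \frac{S}{8}$
$R = - \frac{25551}{3080}$ ($R = -6 + 3 \frac{\left(6 + \frac{1}{8} \cdot 11\right) - 302}{195 + 190} = -6 + 3 \frac{\left(6 + \frac{11}{8}\right) - 302}{385} = -6 + 3 \left(\frac{59}{8} - 302\right) \frac{1}{385} = -6 + 3 \left(\left(- \frac{2357}{8}\right) \frac{1}{385}\right) = -6 + 3 \left(- \frac{2357}{3080}\right) = -6 - \frac{7071}{3080} = - \frac{25551}{3080} \approx -8.2958$)
$A{\left(n \right)} = \frac{295}{8} - \frac{125 n}{8} - \frac{n^{2}}{8}$ ($A{\left(n \right)} = - \frac{\left(n^{2} + 125 n\right) - 295}{8} = - \frac{-295 + n^{2} + 125 n}{8} = \frac{295}{8} - \frac{125 n}{8} - \frac{n^{2}}{8}$)
$A{\left(R \right)} + I = \left(\frac{295}{8} - - \frac{638775}{4928} - \frac{\left(- \frac{25551}{3080}\right)^{2}}{8}\right) + 104413 = \left(\frac{295}{8} + \frac{638775}{4928} - \frac{652853601}{75891200}\right) + 104413 = \frac{11982769399}{75891200} + 104413 = \frac{7936010634999}{75891200}$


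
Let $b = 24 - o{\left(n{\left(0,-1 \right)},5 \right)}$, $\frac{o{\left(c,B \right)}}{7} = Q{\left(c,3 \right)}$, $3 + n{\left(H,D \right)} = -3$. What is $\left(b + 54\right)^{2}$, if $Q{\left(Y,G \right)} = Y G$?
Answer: $41616$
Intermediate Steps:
$Q{\left(Y,G \right)} = G Y$
$n{\left(H,D \right)} = -6$ ($n{\left(H,D \right)} = -3 - 3 = -6$)
$o{\left(c,B \right)} = 21 c$ ($o{\left(c,B \right)} = 7 \cdot 3 c = 21 c$)
$b = 150$ ($b = 24 - 21 \left(-6\right) = 24 - -126 = 24 + 126 = 150$)
$\left(b + 54\right)^{2} = \left(150 + 54\right)^{2} = 204^{2} = 41616$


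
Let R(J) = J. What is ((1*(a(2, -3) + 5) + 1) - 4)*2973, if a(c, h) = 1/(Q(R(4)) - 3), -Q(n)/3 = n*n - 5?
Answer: 70361/12 ≈ 5863.4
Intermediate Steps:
Q(n) = 15 - 3*n² (Q(n) = -3*(n*n - 5) = -3*(n² - 5) = -3*(-5 + n²) = 15 - 3*n²)
a(c, h) = -1/36 (a(c, h) = 1/((15 - 3*4²) - 3) = 1/((15 - 3*16) - 3) = 1/((15 - 48) - 3) = 1/(-33 - 3) = 1/(-36) = -1/36)
((1*(a(2, -3) + 5) + 1) - 4)*2973 = ((1*(-1/36 + 5) + 1) - 4)*2973 = ((1*(179/36) + 1) - 4)*2973 = ((179/36 + 1) - 4)*2973 = (215/36 - 4)*2973 = (71/36)*2973 = 70361/12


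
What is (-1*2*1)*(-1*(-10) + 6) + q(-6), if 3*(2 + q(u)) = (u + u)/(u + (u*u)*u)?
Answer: -3772/111 ≈ -33.982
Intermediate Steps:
q(u) = -2 + 2*u/(3*(u + u**3)) (q(u) = -2 + ((u + u)/(u + (u*u)*u))/3 = -2 + ((2*u)/(u + u**2*u))/3 = -2 + ((2*u)/(u + u**3))/3 = -2 + (2*u/(u + u**3))/3 = -2 + 2*u/(3*(u + u**3)))
(-1*2*1)*(-1*(-10) + 6) + q(-6) = (-1*2*1)*(-1*(-10) + 6) + 2*(-2 - 3*(-6)**2)/(3*(1 + (-6)**2)) = (-2*1)*(10 + 6) + 2*(-2 - 3*36)/(3*(1 + 36)) = -2*16 + (2/3)*(-2 - 108)/37 = -32 + (2/3)*(1/37)*(-110) = -32 - 220/111 = -3772/111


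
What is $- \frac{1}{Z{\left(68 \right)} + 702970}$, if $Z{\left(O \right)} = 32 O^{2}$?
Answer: $- \frac{1}{850938} \approx -1.1752 \cdot 10^{-6}$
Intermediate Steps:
$- \frac{1}{Z{\left(68 \right)} + 702970} = - \frac{1}{32 \cdot 68^{2} + 702970} = - \frac{1}{32 \cdot 4624 + 702970} = - \frac{1}{147968 + 702970} = - \frac{1}{850938}$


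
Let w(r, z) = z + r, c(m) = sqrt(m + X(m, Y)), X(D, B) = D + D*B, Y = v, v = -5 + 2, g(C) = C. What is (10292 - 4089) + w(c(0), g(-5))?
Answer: 6198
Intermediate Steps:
v = -3
Y = -3
X(D, B) = D + B*D
c(m) = sqrt(-m) (c(m) = sqrt(m + m*(1 - 3)) = sqrt(m + m*(-2)) = sqrt(m - 2*m) = sqrt(-m))
w(r, z) = r + z
(10292 - 4089) + w(c(0), g(-5)) = (10292 - 4089) + (sqrt(-1*0) - 5) = 6203 + (sqrt(0) - 5) = 6203 + (0 - 5) = 6203 - 5 = 6198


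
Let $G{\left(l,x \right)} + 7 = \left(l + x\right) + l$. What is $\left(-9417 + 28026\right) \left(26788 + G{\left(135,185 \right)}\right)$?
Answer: $506834724$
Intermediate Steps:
$G{\left(l,x \right)} = -7 + x + 2 l$ ($G{\left(l,x \right)} = -7 + \left(\left(l + x\right) + l\right) = -7 + \left(x + 2 l\right) = -7 + x + 2 l$)
$\left(-9417 + 28026\right) \left(26788 + G{\left(135,185 \right)}\right) = \left(-9417 + 28026\right) \left(26788 + \left(-7 + 185 + 2 \cdot 135\right)\right) = 18609 \left(26788 + \left(-7 + 185 + 270\right)\right) = 18609 \left(26788 + 448\right) = 18609 \cdot 27236 = 506834724$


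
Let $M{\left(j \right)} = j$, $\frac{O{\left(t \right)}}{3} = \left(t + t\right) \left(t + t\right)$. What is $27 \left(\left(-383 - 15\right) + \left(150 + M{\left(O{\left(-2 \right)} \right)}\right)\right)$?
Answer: $-5400$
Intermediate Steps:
$O{\left(t \right)} = 12 t^{2}$ ($O{\left(t \right)} = 3 \left(t + t\right) \left(t + t\right) = 3 \cdot 2 t 2 t = 3 \cdot 4 t^{2} = 12 t^{2}$)
$27 \left(\left(-383 - 15\right) + \left(150 + M{\left(O{\left(-2 \right)} \right)}\right)\right) = 27 \left(\left(-383 - 15\right) + \left(150 + 12 \left(-2\right)^{2}\right)\right) = 27 \left(-398 + \left(150 + 12 \cdot 4\right)\right) = 27 \left(-398 + \left(150 + 48\right)\right) = 27 \left(-398 + 198\right) = 27 \left(-200\right) = -5400$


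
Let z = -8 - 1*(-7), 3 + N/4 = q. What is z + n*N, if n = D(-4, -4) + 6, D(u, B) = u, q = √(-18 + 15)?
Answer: -25 + 8*I*√3 ≈ -25.0 + 13.856*I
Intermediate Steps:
q = I*√3 (q = √(-3) = I*√3 ≈ 1.732*I)
N = -12 + 4*I*√3 (N = -12 + 4*(I*√3) = -12 + 4*I*√3 ≈ -12.0 + 6.9282*I)
n = 2 (n = -4 + 6 = 2)
z = -1 (z = -8 + 7 = -1)
z + n*N = -1 + 2*(-12 + 4*I*√3) = -1 + (-24 + 8*I*√3) = -25 + 8*I*√3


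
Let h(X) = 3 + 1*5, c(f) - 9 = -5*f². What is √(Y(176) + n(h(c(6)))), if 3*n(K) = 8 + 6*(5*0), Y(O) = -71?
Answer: I*√615/3 ≈ 8.2664*I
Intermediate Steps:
c(f) = 9 - 5*f²
h(X) = 8 (h(X) = 3 + 5 = 8)
n(K) = 8/3 (n(K) = (8 + 6*(5*0))/3 = (8 + 6*0)/3 = (8 + 0)/3 = (⅓)*8 = 8/3)
√(Y(176) + n(h(c(6)))) = √(-71 + 8/3) = √(-205/3) = I*√615/3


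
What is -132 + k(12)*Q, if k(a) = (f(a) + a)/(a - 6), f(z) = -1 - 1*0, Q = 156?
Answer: 154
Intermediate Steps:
f(z) = -1 (f(z) = -1 + 0 = -1)
k(a) = (-1 + a)/(-6 + a) (k(a) = (-1 + a)/(a - 6) = (-1 + a)/(-6 + a))
-132 + k(12)*Q = -132 + ((-1 + 12)/(-6 + 12))*156 = -132 + (11/6)*156 = -132 + 286 = 154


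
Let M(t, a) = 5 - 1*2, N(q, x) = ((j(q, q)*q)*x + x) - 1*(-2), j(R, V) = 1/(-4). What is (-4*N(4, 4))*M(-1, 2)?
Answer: -24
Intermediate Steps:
j(R, V) = -¼
N(q, x) = 2 + x - q*x/4 (N(q, x) = ((-q/4)*x + x) - 1*(-2) = (-q*x/4 + x) + 2 = (x - q*x/4) + 2 = 2 + x - q*x/4)
M(t, a) = 3 (M(t, a) = 5 - 2 = 3)
(-4*N(4, 4))*M(-1, 2) = -4*(2 + 4 - ¼*4*4)*3 = -4*(2 + 4 - 4)*3 = -4*2*3 = -8*3 = -24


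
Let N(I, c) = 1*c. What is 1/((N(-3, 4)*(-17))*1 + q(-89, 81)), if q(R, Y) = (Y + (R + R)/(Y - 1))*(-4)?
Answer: -10/3831 ≈ -0.0026103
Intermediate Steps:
N(I, c) = c
q(R, Y) = -4*Y - 8*R/(-1 + Y) (q(R, Y) = (Y + (2*R)/(-1 + Y))*(-4) = (Y + 2*R/(-1 + Y))*(-4) = -4*Y - 8*R/(-1 + Y))
1/((N(-3, 4)*(-17))*1 + q(-89, 81)) = 1/((4*(-17))*1 + 4*(81 - 1*81**2 - 2*(-89))/(-1 + 81)) = 1/(-68*1 + 4*(81 - 1*6561 + 178)/80) = 1/(-68 + 4*(1/80)*(81 - 6561 + 178)) = 1/(-68 + 4*(1/80)*(-6302)) = 1/(-68 - 3151/10) = 1/(-3831/10) = -10/3831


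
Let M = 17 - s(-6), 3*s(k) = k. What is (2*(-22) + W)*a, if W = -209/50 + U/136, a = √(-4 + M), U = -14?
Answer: -82081*√15/1700 ≈ -187.00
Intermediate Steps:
s(k) = k/3
M = 19 (M = 17 - (-6)/3 = 17 - 1*(-2) = 17 + 2 = 19)
a = √15 (a = √(-4 + 19) = √15 ≈ 3.8730)
W = -7281/1700 (W = -209/50 - 14/136 = -209*1/50 - 14*1/136 = -209/50 - 7/68 = -7281/1700 ≈ -4.2829)
(2*(-22) + W)*a = (2*(-22) - 7281/1700)*√15 = (-44 - 7281/1700)*√15 = -82081*√15/1700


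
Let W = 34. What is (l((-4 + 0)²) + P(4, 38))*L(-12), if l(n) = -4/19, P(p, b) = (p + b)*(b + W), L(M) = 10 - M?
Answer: 1263944/19 ≈ 66523.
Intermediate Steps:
P(p, b) = (34 + b)*(b + p) (P(p, b) = (p + b)*(b + 34) = (b + p)*(34 + b) = (34 + b)*(b + p))
l(n) = -4/19 (l(n) = -4*1/19 = -4/19)
(l((-4 + 0)²) + P(4, 38))*L(-12) = (-4/19 + (38² + 34*38 + 34*4 + 38*4))*(10 - 1*(-12)) = (-4/19 + (1444 + 1292 + 136 + 152))*(10 + 12) = (-4/19 + 3024)*22 = (57452/19)*22 = 1263944/19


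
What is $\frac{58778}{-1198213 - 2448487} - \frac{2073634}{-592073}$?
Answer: $\frac{3763560120503}{1079556304550} \approx 3.4862$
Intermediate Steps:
$\frac{58778}{-1198213 - 2448487} - \frac{2073634}{-592073} = \frac{58778}{-1198213 - 2448487} - - \frac{2073634}{592073} = \frac{58778}{-3646700} + \frac{2073634}{592073} = 58778 \left(- \frac{1}{3646700}\right) + \frac{2073634}{592073} = - \frac{29389}{1823350} + \frac{2073634}{592073} = \frac{3763560120503}{1079556304550}$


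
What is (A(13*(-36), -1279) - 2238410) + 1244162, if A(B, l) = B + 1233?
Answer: -993483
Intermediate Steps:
A(B, l) = 1233 + B
(A(13*(-36), -1279) - 2238410) + 1244162 = ((1233 + 13*(-36)) - 2238410) + 1244162 = ((1233 - 468) - 2238410) + 1244162 = (765 - 2238410) + 1244162 = -2237645 + 1244162 = -993483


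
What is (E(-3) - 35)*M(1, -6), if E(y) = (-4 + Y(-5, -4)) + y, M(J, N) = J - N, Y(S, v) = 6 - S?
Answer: -217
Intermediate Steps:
E(y) = 7 + y (E(y) = (-4 + (6 - 1*(-5))) + y = (-4 + (6 + 5)) + y = (-4 + 11) + y = 7 + y)
(E(-3) - 35)*M(1, -6) = ((7 - 3) - 35)*(1 - 1*(-6)) = (4 - 35)*(1 + 6) = -31*7 = -217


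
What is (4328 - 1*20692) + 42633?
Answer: 26269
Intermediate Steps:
(4328 - 1*20692) + 42633 = (4328 - 20692) + 42633 = -16364 + 42633 = 26269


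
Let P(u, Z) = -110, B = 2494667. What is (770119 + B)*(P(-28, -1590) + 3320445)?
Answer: 10840183223310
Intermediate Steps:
(770119 + B)*(P(-28, -1590) + 3320445) = (770119 + 2494667)*(-110 + 3320445) = 3264786*3320335 = 10840183223310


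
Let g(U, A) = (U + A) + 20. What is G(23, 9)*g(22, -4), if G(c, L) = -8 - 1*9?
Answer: -646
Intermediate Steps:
g(U, A) = 20 + A + U (g(U, A) = (A + U) + 20 = 20 + A + U)
G(c, L) = -17 (G(c, L) = -8 - 9 = -17)
G(23, 9)*g(22, -4) = -17*(20 - 4 + 22) = -17*38 = -646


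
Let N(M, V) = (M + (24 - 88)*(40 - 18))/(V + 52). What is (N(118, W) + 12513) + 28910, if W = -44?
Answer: 165047/4 ≈ 41262.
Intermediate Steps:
N(M, V) = (-1408 + M)/(52 + V) (N(M, V) = (M - 64*22)/(52 + V) = (M - 1408)/(52 + V) = (-1408 + M)/(52 + V))
(N(118, W) + 12513) + 28910 = ((-1408 + 118)/(52 - 44) + 12513) + 28910 = (-1290/8 + 12513) + 28910 = ((⅛)*(-1290) + 12513) + 28910 = (-645/4 + 12513) + 28910 = 49407/4 + 28910 = 165047/4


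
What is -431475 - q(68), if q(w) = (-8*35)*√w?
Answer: -431475 + 560*√17 ≈ -4.2917e+5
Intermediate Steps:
q(w) = -280*√w
-431475 - q(68) = -431475 - (-280)*√68 = -431475 - (-280)*2*√17 = -431475 - (-560)*√17 = -431475 + 560*√17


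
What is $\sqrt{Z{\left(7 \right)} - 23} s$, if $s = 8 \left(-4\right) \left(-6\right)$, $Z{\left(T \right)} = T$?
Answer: $768 i \approx 768.0 i$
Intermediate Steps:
$s = 192$ ($s = \left(-32\right) \left(-6\right) = 192$)
$\sqrt{Z{\left(7 \right)} - 23} s = \sqrt{7 - 23} \cdot 192 = \sqrt{-16} \cdot 192 = 4 i 192 = 768 i$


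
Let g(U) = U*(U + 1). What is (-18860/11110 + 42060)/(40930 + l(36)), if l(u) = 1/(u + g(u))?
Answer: 63922226832/62207379751 ≈ 1.0276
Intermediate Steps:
g(U) = U*(1 + U)
l(u) = 1/(u + u*(1 + u))
(-18860/11110 + 42060)/(40930 + l(36)) = (-18860/11110 + 42060)/(40930 + 1/(36*(2 + 36))) = (-18860*1/11110 + 42060)/(40930 + (1/36)/38) = (-1886/1111 + 42060)/(40930 + (1/36)*(1/38)) = 46726774/(1111*(40930 + 1/1368)) = 46726774/(1111*(55992241/1368)) = (46726774/1111)*(1368/55992241) = 63922226832/62207379751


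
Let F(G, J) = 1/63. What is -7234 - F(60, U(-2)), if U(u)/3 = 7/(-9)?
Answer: -455743/63 ≈ -7234.0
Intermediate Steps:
U(u) = -7/3 (U(u) = 3*(7/(-9)) = 3*(7*(-⅑)) = 3*(-7/9) = -7/3)
F(G, J) = 1/63
-7234 - F(60, U(-2)) = -7234 - 1*1/63 = -7234 - 1/63 = -455743/63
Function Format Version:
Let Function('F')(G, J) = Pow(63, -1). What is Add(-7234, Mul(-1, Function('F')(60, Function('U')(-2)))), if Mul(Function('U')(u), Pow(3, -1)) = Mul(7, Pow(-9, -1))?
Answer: Rational(-455743, 63) ≈ -7234.0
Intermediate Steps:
Function('U')(u) = Rational(-7, 3) (Function('U')(u) = Mul(3, Mul(7, Pow(-9, -1))) = Mul(3, Mul(7, Rational(-1, 9))) = Mul(3, Rational(-7, 9)) = Rational(-7, 3))
Function('F')(G, J) = Rational(1, 63)
Add(-7234, Mul(-1, Function('F')(60, Function('U')(-2)))) = Add(-7234, Mul(-1, Rational(1, 63))) = Add(-7234, Rational(-1, 63)) = Rational(-455743, 63)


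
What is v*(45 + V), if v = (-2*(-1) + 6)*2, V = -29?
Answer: 256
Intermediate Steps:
v = 16 (v = (2 + 6)*2 = 8*2 = 16)
v*(45 + V) = 16*(45 - 29) = 16*16 = 256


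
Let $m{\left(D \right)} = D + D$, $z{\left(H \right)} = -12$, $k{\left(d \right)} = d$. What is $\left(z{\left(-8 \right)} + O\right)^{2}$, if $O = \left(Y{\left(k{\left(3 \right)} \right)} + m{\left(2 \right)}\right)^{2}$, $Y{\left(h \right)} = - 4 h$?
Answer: $2704$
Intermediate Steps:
$m{\left(D \right)} = 2 D$
$O = 64$ ($O = \left(\left(-4\right) 3 + 2 \cdot 2\right)^{2} = \left(-12 + 4\right)^{2} = \left(-8\right)^{2} = 64$)
$\left(z{\left(-8 \right)} + O\right)^{2} = \left(-12 + 64\right)^{2} = 52^{2} = 2704$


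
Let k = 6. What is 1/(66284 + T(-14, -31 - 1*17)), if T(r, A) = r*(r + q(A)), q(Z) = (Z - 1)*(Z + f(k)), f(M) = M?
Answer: 1/37668 ≈ 2.6548e-5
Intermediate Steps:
q(Z) = (-1 + Z)*(6 + Z) (q(Z) = (Z - 1)*(Z + 6) = (-1 + Z)*(6 + Z))
T(r, A) = r*(-6 + r + A**2 + 5*A) (T(r, A) = r*(r + (-6 + A**2 + 5*A)) = r*(-6 + r + A**2 + 5*A))
1/(66284 + T(-14, -31 - 1*17)) = 1/(66284 - 14*(-6 - 14 + (-31 - 1*17)**2 + 5*(-31 - 1*17))) = 1/(66284 - 14*(-6 - 14 + (-31 - 17)**2 + 5*(-31 - 17))) = 1/(66284 - 14*(-6 - 14 + (-48)**2 + 5*(-48))) = 1/(66284 - 14*(-6 - 14 + 2304 - 240)) = 1/(66284 - 14*2044) = 1/(66284 - 28616) = 1/37668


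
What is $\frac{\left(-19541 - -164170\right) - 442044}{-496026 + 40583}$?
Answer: $\frac{297415}{455443} \approx 0.65302$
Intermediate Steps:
$\frac{\left(-19541 - -164170\right) - 442044}{-496026 + 40583} = \frac{\left(-19541 + 164170\right) - 442044}{-455443} = \left(144629 - 442044\right) \left(- \frac{1}{455443}\right) = \left(-297415\right) \left(- \frac{1}{455443}\right) = \frac{297415}{455443}$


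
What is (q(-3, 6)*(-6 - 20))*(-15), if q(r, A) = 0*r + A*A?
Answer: 14040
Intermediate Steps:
q(r, A) = A² (q(r, A) = 0 + A² = A²)
(q(-3, 6)*(-6 - 20))*(-15) = (6²*(-6 - 20))*(-15) = (36*(-26))*(-15) = -936*(-15) = 14040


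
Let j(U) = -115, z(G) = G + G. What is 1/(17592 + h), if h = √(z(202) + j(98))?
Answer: 1/17609 ≈ 5.6789e-5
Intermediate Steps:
z(G) = 2*G
h = 17 (h = √(2*202 - 115) = √(404 - 115) = √289 = 17)
1/(17592 + h) = 1/(17592 + 17) = 1/17609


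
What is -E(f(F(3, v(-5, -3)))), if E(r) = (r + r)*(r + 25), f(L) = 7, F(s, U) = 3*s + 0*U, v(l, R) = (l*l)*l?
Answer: -448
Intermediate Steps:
v(l, R) = l³ (v(l, R) = l²*l = l³)
F(s, U) = 3*s (F(s, U) = 3*s + 0 = 3*s)
E(r) = 2*r*(25 + r) (E(r) = (2*r)*(25 + r) = 2*r*(25 + r))
-E(f(F(3, v(-5, -3)))) = -2*7*(25 + 7) = -2*7*32 = -1*448 = -448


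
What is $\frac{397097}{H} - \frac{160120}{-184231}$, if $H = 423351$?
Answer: $\frac{140944539527}{77994378081} \approx 1.8071$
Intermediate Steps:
$\frac{397097}{H} - \frac{160120}{-184231} = \frac{397097}{423351} - \frac{160120}{-184231} = 397097 \cdot \frac{1}{423351} - - \frac{160120}{184231} = \frac{397097}{423351} + \frac{160120}{184231} = \frac{140944539527}{77994378081}$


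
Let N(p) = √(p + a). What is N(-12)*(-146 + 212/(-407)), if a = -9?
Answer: -59634*I*√21/407 ≈ -671.44*I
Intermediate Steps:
N(p) = √(-9 + p) (N(p) = √(p - 9) = √(-9 + p))
N(-12)*(-146 + 212/(-407)) = √(-9 - 12)*(-146 + 212/(-407)) = √(-21)*(-146 + 212*(-1/407)) = (I*√21)*(-146 - 212/407) = (I*√21)*(-59634/407) = -59634*I*√21/407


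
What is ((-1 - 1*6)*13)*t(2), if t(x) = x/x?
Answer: -91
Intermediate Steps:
t(x) = 1
((-1 - 1*6)*13)*t(2) = ((-1 - 1*6)*13)*1 = ((-1 - 6)*13)*1 = -7*13*1 = -91*1 = -91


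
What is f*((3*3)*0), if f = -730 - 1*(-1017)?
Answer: 0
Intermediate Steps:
f = 287 (f = -730 + 1017 = 287)
f*((3*3)*0) = 287*((3*3)*0) = 287*(9*0) = 287*0 = 0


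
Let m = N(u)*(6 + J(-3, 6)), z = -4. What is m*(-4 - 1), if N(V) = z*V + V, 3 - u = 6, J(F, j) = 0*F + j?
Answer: -540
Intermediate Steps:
J(F, j) = j (J(F, j) = 0 + j = j)
u = -3 (u = 3 - 1*6 = 3 - 6 = -3)
N(V) = -3*V (N(V) = -4*V + V = -3*V)
m = 108 (m = (-3*(-3))*(6 + 6) = 9*12 = 108)
m*(-4 - 1) = 108*(-4 - 1) = 108*(-5) = -540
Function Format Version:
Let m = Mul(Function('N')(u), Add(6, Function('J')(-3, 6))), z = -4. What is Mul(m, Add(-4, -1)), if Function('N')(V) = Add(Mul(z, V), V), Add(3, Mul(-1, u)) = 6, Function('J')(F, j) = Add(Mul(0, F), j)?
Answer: -540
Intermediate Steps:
Function('J')(F, j) = j (Function('J')(F, j) = Add(0, j) = j)
u = -3 (u = Add(3, Mul(-1, 6)) = Add(3, -6) = -3)
Function('N')(V) = Mul(-3, V) (Function('N')(V) = Add(Mul(-4, V), V) = Mul(-3, V))
m = 108 (m = Mul(Mul(-3, -3), Add(6, 6)) = Mul(9, 12) = 108)
Mul(m, Add(-4, -1)) = Mul(108, Add(-4, -1)) = Mul(108, -5) = -540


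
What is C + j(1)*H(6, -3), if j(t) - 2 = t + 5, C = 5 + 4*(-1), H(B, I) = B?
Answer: 49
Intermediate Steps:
C = 1 (C = 5 - 4 = 1)
j(t) = 7 + t (j(t) = 2 + (t + 5) = 2 + (5 + t) = 7 + t)
C + j(1)*H(6, -3) = 1 + (7 + 1)*6 = 1 + 8*6 = 1 + 48 = 49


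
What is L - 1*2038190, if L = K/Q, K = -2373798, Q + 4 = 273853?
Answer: -186052889036/91283 ≈ -2.0382e+6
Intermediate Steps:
Q = 273849 (Q = -4 + 273853 = 273849)
L = -791266/91283 (L = -2373798/273849 = -2373798*1/273849 = -791266/91283 ≈ -8.6683)
L - 1*2038190 = -791266/91283 - 1*2038190 = -791266/91283 - 2038190 = -186052889036/91283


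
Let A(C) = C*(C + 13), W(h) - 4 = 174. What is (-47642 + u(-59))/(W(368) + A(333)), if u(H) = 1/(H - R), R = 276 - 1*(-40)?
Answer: -17865751/43273500 ≈ -0.41286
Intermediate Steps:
W(h) = 178 (W(h) = 4 + 174 = 178)
R = 316 (R = 276 + 40 = 316)
A(C) = C*(13 + C)
u(H) = 1/(-316 + H) (u(H) = 1/(H - 1*316) = 1/(H - 316) = 1/(-316 + H))
(-47642 + u(-59))/(W(368) + A(333)) = (-47642 + 1/(-316 - 59))/(178 + 333*(13 + 333)) = (-47642 + 1/(-375))/(178 + 333*346) = (-47642 - 1/375)/(178 + 115218) = -17865751/375/115396 = -17865751/375*1/115396 = -17865751/43273500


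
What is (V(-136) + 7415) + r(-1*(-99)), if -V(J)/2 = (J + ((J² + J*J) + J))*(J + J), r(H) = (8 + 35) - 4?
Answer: 19983134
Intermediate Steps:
r(H) = 39 (r(H) = 43 - 4 = 39)
V(J) = -4*J*(2*J + 2*J²) (V(J) = -2*(J + ((J² + J*J) + J))*(J + J) = -2*(J + ((J² + J²) + J))*2*J = -2*(J + (2*J² + J))*2*J = -2*(J + (J + 2*J²))*2*J = -2*(2*J + 2*J²)*2*J = -4*J*(2*J + 2*J²))
(V(-136) + 7415) + r(-1*(-99)) = (8*(-136)²*(-1 - 1*(-136)) + 7415) + 39 = (8*18496*(-1 + 136) + 7415) + 39 = (8*18496*135 + 7415) + 39 = (19975680 + 7415) + 39 = 19983095 + 39 = 19983134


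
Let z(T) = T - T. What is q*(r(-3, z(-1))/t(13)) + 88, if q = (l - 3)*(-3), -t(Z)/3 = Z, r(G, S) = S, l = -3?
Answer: 88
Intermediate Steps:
z(T) = 0
t(Z) = -3*Z
q = 18 (q = (-3 - 3)*(-3) = -6*(-3) = 18)
q*(r(-3, z(-1))/t(13)) + 88 = 18*(0/((-3*13))) + 88 = 18*(0/(-39)) + 88 = 18*(0*(-1/39)) + 88 = 18*0 + 88 = 0 + 88 = 88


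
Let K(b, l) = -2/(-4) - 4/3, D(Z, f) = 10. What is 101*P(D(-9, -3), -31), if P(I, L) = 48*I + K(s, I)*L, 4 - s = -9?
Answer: 306535/6 ≈ 51089.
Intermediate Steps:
s = 13 (s = 4 - 1*(-9) = 4 + 9 = 13)
K(b, l) = -5/6 (K(b, l) = -2*(-1/4) - 4*1/3 = 1/2 - 4/3 = -5/6)
P(I, L) = 48*I - 5*L/6
101*P(D(-9, -3), -31) = 101*(48*10 - 5/6*(-31)) = 101*(480 + 155/6) = 101*(3035/6) = 306535/6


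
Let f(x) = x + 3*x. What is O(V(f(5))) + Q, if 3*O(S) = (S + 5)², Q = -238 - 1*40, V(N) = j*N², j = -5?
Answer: 1326397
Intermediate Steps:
f(x) = 4*x
V(N) = -5*N²
Q = -278 (Q = -238 - 40 = -278)
O(S) = (5 + S)²/3 (O(S) = (S + 5)²/3 = (5 + S)²/3)
O(V(f(5))) + Q = (5 - 5*(4*5)²)²/3 - 278 = (5 - 5*20²)²/3 - 278 = (5 - 5*400)²/3 - 278 = (5 - 2000)²/3 - 278 = (⅓)*(-1995)² - 278 = (⅓)*3980025 - 278 = 1326675 - 278 = 1326397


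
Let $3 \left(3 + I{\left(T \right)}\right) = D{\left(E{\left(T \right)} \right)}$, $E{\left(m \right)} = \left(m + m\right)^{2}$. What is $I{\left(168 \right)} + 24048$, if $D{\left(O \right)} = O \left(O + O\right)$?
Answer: $8497028589$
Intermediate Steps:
$E{\left(m \right)} = 4 m^{2}$ ($E{\left(m \right)} = \left(2 m\right)^{2} = 4 m^{2}$)
$D{\left(O \right)} = 2 O^{2}$ ($D{\left(O \right)} = O 2 O = 2 O^{2}$)
$I{\left(T \right)} = -3 + \frac{32 T^{4}}{3}$ ($I{\left(T \right)} = -3 + \frac{2 \left(4 T^{2}\right)^{2}}{3} = -3 + \frac{2 \cdot 16 T^{4}}{3} = -3 + \frac{32 T^{4}}{3}$)
$I{\left(168 \right)} + 24048 = \left(-3 + \frac{32 \cdot 168^{4}}{3}\right) + 24048 = \left(-3 + \frac{32}{3} \cdot 796594176\right) + 24048 = \left(-3 + 8497004544\right) + 24048 = 8497004541 + 24048 = 8497028589$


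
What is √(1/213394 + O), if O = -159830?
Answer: I*√7278178587676486/213394 ≈ 399.79*I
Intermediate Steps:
√(1/213394 + O) = √(1/213394 - 159830) = √(-34106763019/213394) = I*√7278178587676486/213394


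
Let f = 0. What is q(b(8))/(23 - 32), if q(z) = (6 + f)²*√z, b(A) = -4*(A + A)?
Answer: -32*I ≈ -32.0*I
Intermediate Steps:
b(A) = -8*A
q(z) = 36*√z (q(z) = (6 + 0)²*√z = 6²*√z = 36*√z)
q(b(8))/(23 - 32) = (36*√(-8*8))/(23 - 32) = (36*√(-64))/(-9) = -4*8*I = -32*I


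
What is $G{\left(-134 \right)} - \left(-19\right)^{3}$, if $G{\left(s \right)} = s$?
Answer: $6725$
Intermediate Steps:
$G{\left(-134 \right)} - \left(-19\right)^{3} = -134 - \left(-19\right)^{3} = -134 - -6859 = -134 + 6859 = 6725$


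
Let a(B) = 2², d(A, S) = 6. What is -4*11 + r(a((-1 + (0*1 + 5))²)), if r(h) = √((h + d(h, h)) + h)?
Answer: -44 + √14 ≈ -40.258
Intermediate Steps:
a(B) = 4
r(h) = √(6 + 2*h) (r(h) = √((h + 6) + h) = √((6 + h) + h) = √(6 + 2*h))
-4*11 + r(a((-1 + (0*1 + 5))²)) = -4*11 + √(6 + 2*4) = -44 + √(6 + 8) = -44 + √14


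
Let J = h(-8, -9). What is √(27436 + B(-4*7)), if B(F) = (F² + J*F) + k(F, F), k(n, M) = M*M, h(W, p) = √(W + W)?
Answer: 2*√(7251 - 28*I) ≈ 170.31 - 0.32882*I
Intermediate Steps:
h(W, p) = √2*√W (h(W, p) = √(2*W) = √2*√W)
J = 4*I (J = √2*√(-8) = √2*(2*I*√2) = 4*I ≈ 4.0*I)
k(n, M) = M²
B(F) = 2*F² + 4*I*F (B(F) = (F² + (4*I)*F) + F² = (F² + 4*I*F) + F² = 2*F² + 4*I*F)
√(27436 + B(-4*7)) = √(27436 + 2*(-4*7)*(-4*7 + 2*I)) = √(27436 + 2*(-28)*(-28 + 2*I)) = √(27436 + (1568 - 112*I)) = √(29004 - 112*I)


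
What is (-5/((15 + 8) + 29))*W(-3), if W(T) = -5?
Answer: 25/52 ≈ 0.48077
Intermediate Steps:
(-5/((15 + 8) + 29))*W(-3) = (-5/((15 + 8) + 29))*(-5) = (-5/(23 + 29))*(-5) = (-5/52)*(-5) = ((1/52)*(-5))*(-5) = -5/52*(-5) = 25/52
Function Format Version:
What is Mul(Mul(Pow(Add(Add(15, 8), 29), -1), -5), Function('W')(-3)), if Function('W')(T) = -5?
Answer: Rational(25, 52) ≈ 0.48077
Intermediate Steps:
Mul(Mul(Pow(Add(Add(15, 8), 29), -1), -5), Function('W')(-3)) = Mul(Mul(Pow(Add(Add(15, 8), 29), -1), -5), -5) = Mul(Mul(Pow(Add(23, 29), -1), -5), -5) = Mul(Mul(Pow(52, -1), -5), -5) = Mul(Mul(Rational(1, 52), -5), -5) = Mul(Rational(-5, 52), -5) = Rational(25, 52)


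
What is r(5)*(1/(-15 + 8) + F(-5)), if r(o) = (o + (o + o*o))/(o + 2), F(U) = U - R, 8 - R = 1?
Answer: -425/7 ≈ -60.714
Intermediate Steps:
R = 7 (R = 8 - 1*1 = 8 - 1 = 7)
F(U) = -7 + U (F(U) = U - 1*7 = U - 7 = -7 + U)
r(o) = (o**2 + 2*o)/(2 + o) (r(o) = (o + (o + o**2))/(2 + o) = (o**2 + 2*o)/(2 + o))
r(5)*(1/(-15 + 8) + F(-5)) = 5*(1/(-15 + 8) + (-7 - 5)) = 5*(1/(-7) - 12) = 5*(-1/7 - 12) = 5*(-85/7) = -425/7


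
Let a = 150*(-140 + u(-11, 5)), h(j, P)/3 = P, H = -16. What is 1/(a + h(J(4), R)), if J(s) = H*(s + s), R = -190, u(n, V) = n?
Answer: -1/23220 ≈ -4.3066e-5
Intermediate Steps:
J(s) = -32*s (J(s) = -16*(s + s) = -32*s)
h(j, P) = 3*P
a = -22650 (a = 150*(-140 - 11) = 150*(-151) = -22650)
1/(a + h(J(4), R)) = 1/(-22650 + 3*(-190)) = 1/(-22650 - 570) = 1/(-23220) = -1/23220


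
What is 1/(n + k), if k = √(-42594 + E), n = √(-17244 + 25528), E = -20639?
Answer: 1/(2*√2071 + I*√63233) ≈ 0.0012727 - 0.0035161*I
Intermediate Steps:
n = 2*√2071 (n = √8284 = 2*√2071 ≈ 91.016)
k = I*√63233 (k = √(-42594 - 20639) = √(-63233) = I*√63233 ≈ 251.46*I)
1/(n + k) = 1/(2*√2071 + I*√63233)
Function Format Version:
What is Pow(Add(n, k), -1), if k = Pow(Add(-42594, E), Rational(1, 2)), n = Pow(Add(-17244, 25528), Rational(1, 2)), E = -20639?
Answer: Pow(Add(Mul(2, Pow(2071, Rational(1, 2))), Mul(I, Pow(63233, Rational(1, 2)))), -1) ≈ Add(0.0012727, Mul(-0.0035161, I))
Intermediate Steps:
n = Mul(2, Pow(2071, Rational(1, 2))) (n = Pow(8284, Rational(1, 2)) = Mul(2, Pow(2071, Rational(1, 2))) ≈ 91.016)
k = Mul(I, Pow(63233, Rational(1, 2))) (k = Pow(Add(-42594, -20639), Rational(1, 2)) = Pow(-63233, Rational(1, 2)) = Mul(I, Pow(63233, Rational(1, 2))) ≈ Mul(251.46, I))
Pow(Add(n, k), -1) = Pow(Add(Mul(2, Pow(2071, Rational(1, 2))), Mul(I, Pow(63233, Rational(1, 2)))), -1)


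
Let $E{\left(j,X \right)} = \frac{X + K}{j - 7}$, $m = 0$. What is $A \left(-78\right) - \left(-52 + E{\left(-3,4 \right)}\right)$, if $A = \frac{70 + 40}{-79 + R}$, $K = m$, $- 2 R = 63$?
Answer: $\frac{11054}{85} \approx 130.05$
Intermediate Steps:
$R = - \frac{63}{2}$ ($R = \left(- \frac{1}{2}\right) 63 = - \frac{63}{2} \approx -31.5$)
$K = 0$
$A = - \frac{220}{221}$ ($A = \frac{70 + 40}{-79 - \frac{63}{2}} = \frac{110}{- \frac{221}{2}} = 110 \left(- \frac{2}{221}\right) = - \frac{220}{221} \approx -0.99547$)
$E{\left(j,X \right)} = \frac{X}{-7 + j}$ ($E{\left(j,X \right)} = \frac{X + 0}{j - 7} = \frac{X}{-7 + j}$)
$A \left(-78\right) - \left(-52 + E{\left(-3,4 \right)}\right) = \left(- \frac{220}{221}\right) \left(-78\right) + \left(52 - \frac{4}{-7 - 3}\right) = \frac{1320}{17} + \left(52 - \frac{4}{-10}\right) = \frac{1320}{17} + \left(52 - 4 \left(- \frac{1}{10}\right)\right) = \frac{1320}{17} + \left(52 - - \frac{2}{5}\right) = \frac{1320}{17} + \left(52 + \frac{2}{5}\right) = \frac{1320}{17} + \frac{262}{5} = \frac{11054}{85}$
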